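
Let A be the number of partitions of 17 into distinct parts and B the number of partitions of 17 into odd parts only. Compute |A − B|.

Partitions of 17 into distinct parts: 38.
Partitions of 17 into odd parts only: 38.
|38 − 38| = 0.

0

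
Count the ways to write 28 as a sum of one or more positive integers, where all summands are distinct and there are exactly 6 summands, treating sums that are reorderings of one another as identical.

The partitions of 28 that satisfy the conditions:
1+2+3+4+5+13
1+2+3+4+6+12
1+2+3+4+7+11
1+2+3+5+6+11
1+2+3+4+8+10
1+2+3+5+7+10
1+2+4+5+6+10
1+2+3+5+8+9
1+2+3+6+7+9
1+2+4+5+7+9
1+3+4+5+6+9
1+2+4+6+7+8
1+3+4+5+7+8
2+3+4+5+6+8
That's 14 in total.

14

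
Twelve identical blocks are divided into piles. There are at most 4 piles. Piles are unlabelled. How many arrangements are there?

34

There are too many to list fully; the first 12 (by largest part) are:
12
11 + 1
10 + 2
10 + 1 + 1
9 + 3
9 + 2 + 1
9 + 1 + 1 + 1
8 + 4
8 + 3 + 1
8 + 2 + 2
8 + 2 + 1 + 1
7 + 5
…and 22 more, for 34 total.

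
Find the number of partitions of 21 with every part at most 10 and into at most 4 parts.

A partial list (first 12 by largest part):
10+10+1
10+9+2
10+9+1+1
10+8+3
10+8+2+1
10+7+4
10+7+3+1
10+7+2+2
10+6+5
10+6+4+1
10+6+3+2
10+5+5+1
…and 41 more, for 53 total.

53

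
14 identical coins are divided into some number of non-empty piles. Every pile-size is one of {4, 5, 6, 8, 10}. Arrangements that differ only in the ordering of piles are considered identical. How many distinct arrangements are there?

4

Enumerating:
4, 10
6, 8
4, 4, 6
4, 5, 5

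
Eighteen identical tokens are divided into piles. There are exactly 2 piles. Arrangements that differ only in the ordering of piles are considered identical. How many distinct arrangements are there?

The partitions of 18 that satisfy the conditions:
17, 1
16, 2
15, 3
14, 4
13, 5
12, 6
11, 7
10, 8
9, 9
Counting gives 9.

9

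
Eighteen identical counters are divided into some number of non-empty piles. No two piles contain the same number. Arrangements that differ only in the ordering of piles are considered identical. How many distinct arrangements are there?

46

There are too many to list fully; the first 12 (by largest part) are:
18
17,1
16,2
15,3
15,2,1
14,4
14,3,1
13,5
13,4,1
13,3,2
12,6
12,5,1
…and 34 more, for 46 total.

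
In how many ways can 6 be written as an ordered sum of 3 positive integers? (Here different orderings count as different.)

10

By stars and bars with positive parts, the count is C(5,2) = 10.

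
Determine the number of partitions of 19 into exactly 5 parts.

70

There are too many to list fully; the first 12 (by largest part) are:
15 + 1 + 1 + 1 + 1
14 + 2 + 1 + 1 + 1
13 + 3 + 1 + 1 + 1
13 + 2 + 2 + 1 + 1
12 + 4 + 1 + 1 + 1
12 + 3 + 2 + 1 + 1
12 + 2 + 2 + 2 + 1
11 + 5 + 1 + 1 + 1
11 + 4 + 2 + 1 + 1
11 + 3 + 3 + 1 + 1
11 + 3 + 2 + 2 + 1
11 + 2 + 2 + 2 + 2
…and 58 more, for 70 total.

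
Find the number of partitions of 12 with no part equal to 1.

Listing the qualifying partitions of 12:
12
10+2
9+3
8+4
8+2+2
7+5
7+3+2
6+6
6+4+2
6+3+3
6+2+2+2
5+5+2
5+4+3
5+3+2+2
4+4+4
4+4+2+2
4+3+3+2
4+2+2+2+2
3+3+3+3
3+3+2+2+2
2+2+2+2+2+2
Counting gives 21.

21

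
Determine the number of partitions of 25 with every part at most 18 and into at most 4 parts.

Direct enumeration gives 162 partitions.

162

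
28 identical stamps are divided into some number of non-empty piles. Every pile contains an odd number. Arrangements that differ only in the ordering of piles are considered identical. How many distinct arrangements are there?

222

A full systematic count gives 222.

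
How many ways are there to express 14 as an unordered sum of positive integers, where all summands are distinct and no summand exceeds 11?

They are:
11, 3
11, 2, 1
10, 4
10, 3, 1
9, 5
9, 4, 1
9, 3, 2
8, 6
8, 5, 1
8, 4, 2
8, 3, 2, 1
7, 6, 1
7, 5, 2
7, 4, 3
7, 4, 2, 1
6, 5, 3
6, 5, 2, 1
6, 4, 3, 1
5, 4, 3, 2

19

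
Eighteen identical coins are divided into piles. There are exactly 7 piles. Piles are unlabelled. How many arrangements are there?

A partial list (first 12 by largest part):
12, 1, 1, 1, 1, 1, 1
11, 2, 1, 1, 1, 1, 1
10, 3, 1, 1, 1, 1, 1
10, 2, 2, 1, 1, 1, 1
9, 4, 1, 1, 1, 1, 1
9, 3, 2, 1, 1, 1, 1
9, 2, 2, 2, 1, 1, 1
8, 5, 1, 1, 1, 1, 1
8, 4, 2, 1, 1, 1, 1
8, 3, 3, 1, 1, 1, 1
8, 3, 2, 2, 1, 1, 1
8, 2, 2, 2, 2, 1, 1
…and 37 more, for 49 total.

49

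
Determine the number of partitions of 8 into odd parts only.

Enumerating:
7, 1
5, 3
5, 1, 1, 1
3, 3, 1, 1
3, 1, 1, 1, 1, 1
1, 1, 1, 1, 1, 1, 1, 1

6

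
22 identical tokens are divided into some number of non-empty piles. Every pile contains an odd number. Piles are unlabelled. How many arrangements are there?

89

Direct enumeration gives 89 partitions.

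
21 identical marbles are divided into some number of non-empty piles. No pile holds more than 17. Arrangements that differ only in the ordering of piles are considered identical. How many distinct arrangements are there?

785

A full systematic count gives 785.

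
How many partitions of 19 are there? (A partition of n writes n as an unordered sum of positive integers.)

490

Direct enumeration gives 490 partitions.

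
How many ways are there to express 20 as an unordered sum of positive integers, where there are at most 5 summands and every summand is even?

30

A partial list (first 12 by largest part):
20
18+2
16+4
16+2+2
14+6
14+4+2
14+2+2+2
12+8
12+6+2
12+4+4
12+4+2+2
12+2+2+2+2
…and 18 more, for 30 total.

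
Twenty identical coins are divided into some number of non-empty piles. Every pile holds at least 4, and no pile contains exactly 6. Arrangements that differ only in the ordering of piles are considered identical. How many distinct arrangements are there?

They are:
20
16+4
15+5
13+7
12+8
12+4+4
11+9
11+5+4
10+10
10+5+5
9+7+4
8+8+4
8+7+5
8+4+4+4
7+5+4+4
5+5+5+5
4+4+4+4+4
That's 17 in total.

17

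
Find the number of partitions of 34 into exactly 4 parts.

297

There are 297 such partitions.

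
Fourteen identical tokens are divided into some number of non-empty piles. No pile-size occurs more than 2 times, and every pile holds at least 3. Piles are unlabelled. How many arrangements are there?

12

Enumerating:
14
3,11
4,10
5,9
6,8
3,3,8
7,7
3,4,7
3,5,6
4,4,6
4,5,5
3,3,4,4
Counting gives 12.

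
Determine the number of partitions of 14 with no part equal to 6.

Enumerating by decreasing first part gives 113 partitions in all.

113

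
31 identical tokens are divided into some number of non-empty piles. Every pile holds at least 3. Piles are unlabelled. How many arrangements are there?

391

There are 391 such partitions.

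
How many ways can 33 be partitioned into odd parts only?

448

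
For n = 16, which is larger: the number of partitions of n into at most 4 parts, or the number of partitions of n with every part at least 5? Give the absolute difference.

58

Partitions of 16 into at most 4 parts: 64.
Partitions of 16 with every part at least 5: 6.
|64 − 6| = 58.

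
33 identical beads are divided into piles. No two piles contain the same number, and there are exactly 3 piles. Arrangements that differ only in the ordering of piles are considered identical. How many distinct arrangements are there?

75

Systematic enumeration (by largest part, then next-largest, …) yields 75.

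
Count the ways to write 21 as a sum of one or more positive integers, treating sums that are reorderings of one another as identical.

792

A full systematic count gives 792.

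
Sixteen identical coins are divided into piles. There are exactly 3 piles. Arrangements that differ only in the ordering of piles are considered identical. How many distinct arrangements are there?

21

Listing the qualifying partitions of 16:
14+1+1
13+2+1
12+3+1
12+2+2
11+4+1
11+3+2
10+5+1
10+4+2
10+3+3
9+6+1
9+5+2
9+4+3
8+7+1
8+6+2
8+5+3
8+4+4
7+7+2
7+6+3
7+5+4
6+6+4
6+5+5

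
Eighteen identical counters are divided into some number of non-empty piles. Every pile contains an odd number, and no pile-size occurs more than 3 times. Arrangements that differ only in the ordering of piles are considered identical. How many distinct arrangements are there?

21

Listing the qualifying partitions of 18:
1+17
3+15
1+1+1+15
5+13
1+1+3+13
7+11
1+1+5+11
1+3+3+11
9+9
1+1+7+9
1+3+5+9
3+3+3+9
1+1+1+3+3+9
1+3+7+7
1+5+5+7
3+3+5+7
1+1+1+3+5+7
1+1+3+3+3+7
3+5+5+5
1+1+1+5+5+5
1+1+3+3+5+5
Counting gives 21.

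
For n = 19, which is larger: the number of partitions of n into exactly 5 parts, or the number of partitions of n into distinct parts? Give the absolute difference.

Partitions of 19 into exactly 5 parts: 70.
Partitions of 19 into distinct parts: 54.
|70 − 54| = 16.

16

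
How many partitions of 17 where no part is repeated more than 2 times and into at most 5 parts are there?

Counting exhaustively, 95 partitions satisfy the conditions.

95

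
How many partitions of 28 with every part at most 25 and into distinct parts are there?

Counting exhaustively, 219 partitions satisfy the conditions.

219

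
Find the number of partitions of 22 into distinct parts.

89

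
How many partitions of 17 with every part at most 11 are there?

278

A full systematic count gives 278.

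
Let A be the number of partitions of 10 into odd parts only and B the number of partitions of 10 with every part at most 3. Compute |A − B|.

Partitions of 10 into odd parts only: 10.
Partitions of 10 with every part at most 3: 14.
|10 − 14| = 4.

4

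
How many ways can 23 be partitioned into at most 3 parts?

56

There are too many to list fully; the first 12 (by largest part) are:
23
1, 22
2, 21
1, 1, 21
3, 20
1, 2, 20
4, 19
1, 3, 19
2, 2, 19
5, 18
1, 4, 18
2, 3, 18
…and 44 more, for 56 total.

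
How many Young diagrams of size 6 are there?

11

They are:
6
5 + 1
4 + 2
4 + 1 + 1
3 + 3
3 + 2 + 1
3 + 1 + 1 + 1
2 + 2 + 2
2 + 2 + 1 + 1
2 + 1 + 1 + 1 + 1
1 + 1 + 1 + 1 + 1 + 1
Counting gives 11.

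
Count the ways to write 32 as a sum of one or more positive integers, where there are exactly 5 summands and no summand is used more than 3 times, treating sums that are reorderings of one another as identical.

473

Direct enumeration gives 473 partitions.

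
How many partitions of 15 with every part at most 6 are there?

There are 110 such partitions.

110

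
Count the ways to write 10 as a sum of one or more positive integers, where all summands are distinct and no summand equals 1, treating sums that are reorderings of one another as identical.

5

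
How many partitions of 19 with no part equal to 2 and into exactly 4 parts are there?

There are too many to list fully; the first 12 (by largest part) are:
16 + 1 + 1 + 1
14 + 3 + 1 + 1
13 + 4 + 1 + 1
12 + 5 + 1 + 1
12 + 3 + 3 + 1
11 + 6 + 1 + 1
11 + 4 + 3 + 1
10 + 7 + 1 + 1
10 + 5 + 3 + 1
10 + 4 + 4 + 1
10 + 3 + 3 + 3
9 + 8 + 1 + 1
…and 18 more, for 30 total.

30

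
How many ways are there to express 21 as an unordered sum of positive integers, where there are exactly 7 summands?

105

A full systematic count gives 105.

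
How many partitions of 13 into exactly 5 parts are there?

18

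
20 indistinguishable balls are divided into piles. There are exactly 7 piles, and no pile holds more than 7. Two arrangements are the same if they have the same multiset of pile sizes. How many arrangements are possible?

52

There are too many to list fully; the first 12 (by largest part) are:
7+7+2+1+1+1+1
7+6+3+1+1+1+1
7+6+2+2+1+1+1
7+5+4+1+1+1+1
7+5+3+2+1+1+1
7+5+2+2+2+1+1
7+4+4+2+1+1+1
7+4+3+3+1+1+1
7+4+3+2+2+1+1
7+4+2+2+2+2+1
7+3+3+3+2+1+1
7+3+3+2+2+2+1
…and 40 more, for 52 total.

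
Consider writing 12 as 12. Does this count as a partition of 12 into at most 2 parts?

The parts sum to 12, and the condition 'there are at most 2 summands' holds.

Yes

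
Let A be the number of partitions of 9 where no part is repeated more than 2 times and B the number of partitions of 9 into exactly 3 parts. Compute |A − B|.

Partitions of 9 where no part is repeated more than 2 times: 16.
Partitions of 9 into exactly 3 parts: 7.
|16 − 7| = 9.

9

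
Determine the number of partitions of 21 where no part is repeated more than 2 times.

A full systematic count gives 243.

243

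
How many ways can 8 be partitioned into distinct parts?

They are:
8
7+1
6+2
5+3
5+2+1
4+3+1
That's 6 in total.

6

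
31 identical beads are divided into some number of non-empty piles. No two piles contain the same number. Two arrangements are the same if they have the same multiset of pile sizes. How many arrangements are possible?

Enumerating by decreasing first part gives 340 partitions in all.

340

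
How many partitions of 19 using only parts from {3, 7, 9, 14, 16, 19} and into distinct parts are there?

3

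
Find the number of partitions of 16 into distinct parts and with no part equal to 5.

They are:
16
15 + 1
14 + 2
13 + 3
13 + 2 + 1
12 + 4
12 + 3 + 1
11 + 4 + 1
11 + 3 + 2
10 + 6
10 + 4 + 2
10 + 3 + 2 + 1
9 + 7
9 + 6 + 1
9 + 4 + 3
9 + 4 + 2 + 1
8 + 7 + 1
8 + 6 + 2
8 + 4 + 3 + 1
7 + 6 + 3
7 + 6 + 2 + 1
7 + 4 + 3 + 2
6 + 4 + 3 + 2 + 1

23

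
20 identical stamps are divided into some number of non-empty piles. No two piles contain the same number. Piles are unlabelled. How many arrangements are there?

There are too many to list fully; the first 12 (by largest part) are:
20
19 + 1
18 + 2
17 + 3
17 + 2 + 1
16 + 4
16 + 3 + 1
15 + 5
15 + 4 + 1
15 + 3 + 2
14 + 6
14 + 5 + 1
…and 52 more, for 64 total.

64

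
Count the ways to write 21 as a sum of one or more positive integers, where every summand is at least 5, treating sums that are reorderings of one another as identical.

15

The partitions of 21 that satisfy the conditions:
21
16, 5
15, 6
14, 7
13, 8
12, 9
11, 10
11, 5, 5
10, 6, 5
9, 7, 5
9, 6, 6
8, 8, 5
8, 7, 6
7, 7, 7
6, 5, 5, 5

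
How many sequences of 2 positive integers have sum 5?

4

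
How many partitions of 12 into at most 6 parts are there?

A partial list (first 12 by largest part):
12
1+11
2+10
1+1+10
3+9
1+2+9
1+1+1+9
4+8
1+3+8
2+2+8
1+1+2+8
1+1+1+1+8
…and 46 more, for 58 total.

58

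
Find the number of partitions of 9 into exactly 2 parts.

Enumerating:
1,8
2,7
3,6
4,5
Counting gives 4.

4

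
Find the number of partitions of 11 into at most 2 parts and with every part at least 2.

Listing the qualifying partitions of 11:
11
9+2
8+3
7+4
6+5

5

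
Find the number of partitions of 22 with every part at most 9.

732

Counting exhaustively, 732 partitions satisfy the conditions.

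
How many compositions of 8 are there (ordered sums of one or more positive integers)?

128

The number of compositions of n is 2^(n−1); here 2^7 = 128.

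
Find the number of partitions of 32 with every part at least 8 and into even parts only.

They are:
32
24+8
22+10
20+12
18+14
16+16
16+8+8
14+10+8
12+12+8
12+10+10
8+8+8+8

11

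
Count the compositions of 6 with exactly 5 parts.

5

Equivalently, choose which 4 of the 5 gaps become plus signs: C(5,4) = 5.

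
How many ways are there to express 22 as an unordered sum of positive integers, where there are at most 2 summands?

Listing the qualifying partitions of 22:
22
21,1
20,2
19,3
18,4
17,5
16,6
15,7
14,8
13,9
12,10
11,11

12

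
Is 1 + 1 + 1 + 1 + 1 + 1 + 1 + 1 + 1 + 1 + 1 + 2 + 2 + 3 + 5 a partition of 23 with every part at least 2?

No

The parts sum to 23, and the condition 'every summand is at least 2' is violated.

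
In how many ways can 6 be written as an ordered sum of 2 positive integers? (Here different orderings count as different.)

Place 1 bars in the 5 internal gaps of a row of 6 dots: C(5,1) = 5.

5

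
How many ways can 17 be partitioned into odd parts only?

There are too many to list fully; the first 12 (by largest part) are:
17
15+1+1
13+3+1
13+1+1+1+1
11+5+1
11+3+3
11+3+1+1+1
11+1+1+1+1+1+1
9+7+1
9+5+3
9+5+1+1+1
9+3+3+1+1
…and 26 more, for 38 total.

38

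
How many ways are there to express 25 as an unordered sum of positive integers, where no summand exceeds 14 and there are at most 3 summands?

29

A partial list (first 12 by largest part):
14, 11
14, 10, 1
14, 9, 2
14, 8, 3
14, 7, 4
14, 6, 5
13, 12
13, 11, 1
13, 10, 2
13, 9, 3
13, 8, 4
13, 7, 5
…and 17 more, for 29 total.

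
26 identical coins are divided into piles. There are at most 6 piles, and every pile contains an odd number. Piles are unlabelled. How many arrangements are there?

There are too many to list fully; the first 12 (by largest part) are:
25+1
23+3
23+1+1+1
21+5
21+3+1+1
21+1+1+1+1+1
19+7
19+5+1+1
19+3+3+1
19+3+1+1+1+1
17+9
17+7+1+1
…and 57 more, for 69 total.

69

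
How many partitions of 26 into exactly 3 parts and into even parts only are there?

14

Listing the qualifying partitions of 26:
22, 2, 2
20, 4, 2
18, 6, 2
18, 4, 4
16, 8, 2
16, 6, 4
14, 10, 2
14, 8, 4
14, 6, 6
12, 12, 2
12, 10, 4
12, 8, 6
10, 10, 6
10, 8, 8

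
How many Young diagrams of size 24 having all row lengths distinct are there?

122

There are 122 such partitions.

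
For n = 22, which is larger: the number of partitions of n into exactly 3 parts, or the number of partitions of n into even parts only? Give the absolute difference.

16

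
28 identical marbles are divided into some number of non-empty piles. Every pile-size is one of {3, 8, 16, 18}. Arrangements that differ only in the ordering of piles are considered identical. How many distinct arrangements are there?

Listing the qualifying partitions of 28:
16 + 3 + 3 + 3 + 3
8 + 8 + 3 + 3 + 3 + 3
Counting gives 2.

2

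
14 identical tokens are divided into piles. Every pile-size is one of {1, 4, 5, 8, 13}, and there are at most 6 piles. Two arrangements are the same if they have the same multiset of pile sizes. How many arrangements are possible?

7

They are:
13, 1
8, 5, 1
8, 4, 1, 1
5, 5, 4
5, 5, 1, 1, 1, 1
5, 4, 4, 1
4, 4, 4, 1, 1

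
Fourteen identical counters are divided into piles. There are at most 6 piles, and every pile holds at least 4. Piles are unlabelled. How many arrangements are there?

7

They are:
14
10, 4
9, 5
8, 6
7, 7
6, 4, 4
5, 5, 4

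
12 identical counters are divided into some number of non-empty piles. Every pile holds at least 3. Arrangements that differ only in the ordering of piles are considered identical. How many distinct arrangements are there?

9

They are:
12
9, 3
8, 4
7, 5
6, 6
6, 3, 3
5, 4, 3
4, 4, 4
3, 3, 3, 3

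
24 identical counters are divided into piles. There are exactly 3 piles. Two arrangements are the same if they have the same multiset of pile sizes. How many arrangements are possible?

A partial list (first 12 by largest part):
22,1,1
21,2,1
20,3,1
20,2,2
19,4,1
19,3,2
18,5,1
18,4,2
18,3,3
17,6,1
17,5,2
17,4,3
…and 36 more, for 48 total.

48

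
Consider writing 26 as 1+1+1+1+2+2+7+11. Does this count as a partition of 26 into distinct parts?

No

The parts sum to 26, and the condition 'all summands are distinct' is violated.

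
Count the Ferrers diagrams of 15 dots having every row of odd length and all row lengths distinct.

4

Enumerating:
15
11, 3, 1
9, 5, 1
7, 5, 3
That's 4 in total.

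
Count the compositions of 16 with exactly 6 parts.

3003

Place 5 bars in the 15 internal gaps of a row of 16 dots: C(15,5) = 3003.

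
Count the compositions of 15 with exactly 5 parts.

1001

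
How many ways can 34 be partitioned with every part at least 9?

18

They are:
34
25+9
24+10
23+11
22+12
21+13
20+14
19+15
18+16
17+17
16+9+9
15+10+9
14+11+9
14+10+10
13+12+9
13+11+10
12+12+10
12+11+11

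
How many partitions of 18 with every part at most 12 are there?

Systematic enumeration (by largest part, then next-largest, …) yields 366.

366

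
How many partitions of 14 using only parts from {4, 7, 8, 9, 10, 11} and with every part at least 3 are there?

Enumerating:
10, 4
7, 7

2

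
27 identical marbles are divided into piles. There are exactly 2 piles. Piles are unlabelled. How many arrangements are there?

13

They are:
26, 1
25, 2
24, 3
23, 4
22, 5
21, 6
20, 7
19, 8
18, 9
17, 10
16, 11
15, 12
14, 13
That's 13 in total.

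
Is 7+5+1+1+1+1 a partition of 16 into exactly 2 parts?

No

The parts sum to 16, and the condition 'there are exactly 2 summands' is violated.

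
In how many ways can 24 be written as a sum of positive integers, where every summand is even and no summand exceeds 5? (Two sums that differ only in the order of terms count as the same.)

7

The partitions of 24 that satisfy the conditions:
4,4,4,4,4,4
2,2,4,4,4,4,4
2,2,2,2,4,4,4,4
2,2,2,2,2,2,4,4,4
2,2,2,2,2,2,2,2,4,4
2,2,2,2,2,2,2,2,2,2,4
2,2,2,2,2,2,2,2,2,2,2,2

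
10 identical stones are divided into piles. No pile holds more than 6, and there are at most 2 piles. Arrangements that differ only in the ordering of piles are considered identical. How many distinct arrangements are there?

Enumerating:
6,4
5,5
Counting gives 2.

2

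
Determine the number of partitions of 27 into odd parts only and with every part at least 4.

Enumerating:
27
5,5,17
5,7,15
5,9,13
7,7,13
5,11,11
7,9,11
9,9,9
5,5,5,5,7
Counting gives 9.

9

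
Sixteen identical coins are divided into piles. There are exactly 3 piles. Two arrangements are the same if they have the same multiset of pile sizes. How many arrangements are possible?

Enumerating:
14+1+1
13+2+1
12+3+1
12+2+2
11+4+1
11+3+2
10+5+1
10+4+2
10+3+3
9+6+1
9+5+2
9+4+3
8+7+1
8+6+2
8+5+3
8+4+4
7+7+2
7+6+3
7+5+4
6+6+4
6+5+5

21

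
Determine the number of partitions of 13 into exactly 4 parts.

18

They are:
10, 1, 1, 1
9, 2, 1, 1
8, 3, 1, 1
8, 2, 2, 1
7, 4, 1, 1
7, 3, 2, 1
7, 2, 2, 2
6, 5, 1, 1
6, 4, 2, 1
6, 3, 3, 1
6, 3, 2, 2
5, 5, 2, 1
5, 4, 3, 1
5, 4, 2, 2
5, 3, 3, 2
4, 4, 4, 1
4, 4, 3, 2
4, 3, 3, 3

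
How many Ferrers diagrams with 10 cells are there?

42

A partial list (first 12 by largest part):
10
9+1
8+2
8+1+1
7+3
7+2+1
7+1+1+1
6+4
6+3+1
6+2+2
6+2+1+1
6+1+1+1+1
…and 30 more, for 42 total.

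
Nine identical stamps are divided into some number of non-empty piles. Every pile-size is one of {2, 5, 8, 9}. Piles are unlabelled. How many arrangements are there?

They are:
9
2,2,5

2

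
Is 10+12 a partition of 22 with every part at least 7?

Yes

The parts sum to 22, and the condition 'every summand is at least 7' holds.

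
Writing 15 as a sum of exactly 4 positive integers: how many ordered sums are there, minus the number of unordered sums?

337

Compositions: C(14,3) = 364.
Unordered (partitions into 4 parts): 27.
Difference: 364 − 27 = 337.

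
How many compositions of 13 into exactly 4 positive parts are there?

By stars and bars with positive parts, the count is C(12,3) = 220.

220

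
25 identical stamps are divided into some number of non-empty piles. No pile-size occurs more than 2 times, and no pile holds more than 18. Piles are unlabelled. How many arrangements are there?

There are 491 such partitions.

491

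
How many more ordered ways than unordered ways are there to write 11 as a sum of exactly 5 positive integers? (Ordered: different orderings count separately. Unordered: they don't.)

200

Compositions: C(10,4) = 210.
Partitions of 11 into exactly 5 parts: 10.
Difference: 210 − 10 = 200.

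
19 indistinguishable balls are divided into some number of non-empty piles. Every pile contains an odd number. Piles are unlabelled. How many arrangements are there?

A partial list (first 12 by largest part):
19
17,1,1
15,3,1
15,1,1,1,1
13,5,1
13,3,3
13,3,1,1,1
13,1,1,1,1,1,1
11,7,1
11,5,3
11,5,1,1,1
11,3,3,1,1
…and 42 more, for 54 total.

54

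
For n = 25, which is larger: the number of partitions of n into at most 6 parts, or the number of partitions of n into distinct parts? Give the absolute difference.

Partitions of 25 into at most 6 parts: 612.
Partitions of 25 into distinct parts: 142.
|612 − 142| = 470.

470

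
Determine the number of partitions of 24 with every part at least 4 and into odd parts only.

6

Listing the qualifying partitions of 24:
5+19
7+17
9+15
11+13
5+5+5+9
5+5+7+7
That's 6 in total.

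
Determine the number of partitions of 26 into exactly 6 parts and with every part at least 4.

Listing the qualifying partitions of 26:
6,4,4,4,4,4
5,5,4,4,4,4

2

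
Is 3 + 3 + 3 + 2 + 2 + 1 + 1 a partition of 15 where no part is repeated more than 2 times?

No

The parts sum to 15, and the condition 'no summand is used more than 2 times' is violated.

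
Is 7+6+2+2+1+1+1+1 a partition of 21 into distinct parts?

No

The parts sum to 21, and the condition 'all summands are distinct' is violated.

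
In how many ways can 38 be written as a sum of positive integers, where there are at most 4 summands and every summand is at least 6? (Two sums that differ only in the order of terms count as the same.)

Enumerating by decreasing first part gives 106 partitions in all.

106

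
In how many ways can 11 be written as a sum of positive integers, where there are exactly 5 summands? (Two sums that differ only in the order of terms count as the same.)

Enumerating:
7, 1, 1, 1, 1
6, 2, 1, 1, 1
5, 3, 1, 1, 1
5, 2, 2, 1, 1
4, 4, 1, 1, 1
4, 3, 2, 1, 1
4, 2, 2, 2, 1
3, 3, 3, 1, 1
3, 3, 2, 2, 1
3, 2, 2, 2, 2

10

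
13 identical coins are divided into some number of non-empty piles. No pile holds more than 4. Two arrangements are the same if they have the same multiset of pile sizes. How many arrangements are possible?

A partial list (first 12 by largest part):
4, 4, 4, 1
4, 4, 3, 2
4, 4, 3, 1, 1
4, 4, 2, 2, 1
4, 4, 2, 1, 1, 1
4, 4, 1, 1, 1, 1, 1
4, 3, 3, 3
4, 3, 3, 2, 1
4, 3, 3, 1, 1, 1
4, 3, 2, 2, 2
4, 3, 2, 2, 1, 1
4, 3, 2, 1, 1, 1, 1
…and 27 more, for 39 total.

39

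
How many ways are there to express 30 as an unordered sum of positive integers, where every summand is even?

Systematic enumeration (by largest part, then next-largest, …) yields 176.

176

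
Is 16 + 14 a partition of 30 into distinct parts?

The parts sum to 30, and the condition 'all summands are distinct' holds.

Yes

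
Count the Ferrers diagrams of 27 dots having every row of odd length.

Direct enumeration gives 192 partitions.

192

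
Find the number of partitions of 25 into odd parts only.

142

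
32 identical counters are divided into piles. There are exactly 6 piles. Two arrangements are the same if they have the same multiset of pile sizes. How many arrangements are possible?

709

A full systematic count gives 709.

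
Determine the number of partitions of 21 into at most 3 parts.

48

There are too many to list fully; the first 12 (by largest part) are:
21
20 + 1
19 + 2
19 + 1 + 1
18 + 3
18 + 2 + 1
17 + 4
17 + 3 + 1
17 + 2 + 2
16 + 5
16 + 4 + 1
16 + 3 + 2
…and 36 more, for 48 total.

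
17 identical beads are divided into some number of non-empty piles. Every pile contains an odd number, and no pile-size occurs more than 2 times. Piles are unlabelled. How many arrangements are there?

12

Enumerating:
17
15, 1, 1
13, 3, 1
11, 5, 1
11, 3, 3
9, 7, 1
9, 5, 3
9, 3, 3, 1, 1
7, 7, 3
7, 5, 5
7, 5, 3, 1, 1
5, 5, 3, 3, 1
Counting gives 12.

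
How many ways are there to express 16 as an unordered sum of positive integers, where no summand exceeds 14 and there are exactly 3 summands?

The partitions of 16 that satisfy the conditions:
14, 1, 1
13, 2, 1
12, 3, 1
12, 2, 2
11, 4, 1
11, 3, 2
10, 5, 1
10, 4, 2
10, 3, 3
9, 6, 1
9, 5, 2
9, 4, 3
8, 7, 1
8, 6, 2
8, 5, 3
8, 4, 4
7, 7, 2
7, 6, 3
7, 5, 4
6, 6, 4
6, 5, 5
Counting gives 21.

21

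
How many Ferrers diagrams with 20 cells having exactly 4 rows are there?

There are too many to list fully; the first 12 (by largest part) are:
17 + 1 + 1 + 1
16 + 2 + 1 + 1
15 + 3 + 1 + 1
15 + 2 + 2 + 1
14 + 4 + 1 + 1
14 + 3 + 2 + 1
14 + 2 + 2 + 2
13 + 5 + 1 + 1
13 + 4 + 2 + 1
13 + 3 + 3 + 1
13 + 3 + 2 + 2
12 + 6 + 1 + 1
…and 52 more, for 64 total.

64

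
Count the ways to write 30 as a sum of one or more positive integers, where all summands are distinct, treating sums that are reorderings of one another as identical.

Systematic enumeration (by largest part, then next-largest, …) yields 296.

296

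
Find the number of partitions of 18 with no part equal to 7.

329

Enumerating by decreasing first part gives 329 partitions in all.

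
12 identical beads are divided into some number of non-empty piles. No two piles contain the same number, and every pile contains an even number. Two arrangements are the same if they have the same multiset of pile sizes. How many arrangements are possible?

They are:
12
10,2
8,4
6,4,2

4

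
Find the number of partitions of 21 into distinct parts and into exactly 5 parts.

10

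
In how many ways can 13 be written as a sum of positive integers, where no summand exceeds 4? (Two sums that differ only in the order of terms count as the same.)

There are too many to list fully; the first 12 (by largest part) are:
4+4+4+1
4+4+3+2
4+4+3+1+1
4+4+2+2+1
4+4+2+1+1+1
4+4+1+1+1+1+1
4+3+3+3
4+3+3+2+1
4+3+3+1+1+1
4+3+2+2+2
4+3+2+2+1+1
4+3+2+1+1+1+1
…and 27 more, for 39 total.

39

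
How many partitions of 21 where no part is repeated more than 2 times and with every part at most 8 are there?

There are 103 such partitions.

103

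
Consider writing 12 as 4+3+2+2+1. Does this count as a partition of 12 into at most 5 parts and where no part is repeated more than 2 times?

Yes

The parts sum to 12, and the condition 'there are at most 5 summands' holds; the condition 'no summand is used more than 2 times' holds.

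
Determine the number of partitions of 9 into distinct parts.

8

The partitions of 9 that satisfy the conditions:
9
1 + 8
2 + 7
3 + 6
1 + 2 + 6
4 + 5
1 + 3 + 5
2 + 3 + 4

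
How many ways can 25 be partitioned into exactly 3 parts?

There are too many to list fully; the first 12 (by largest part) are:
23, 1, 1
22, 2, 1
21, 3, 1
21, 2, 2
20, 4, 1
20, 3, 2
19, 5, 1
19, 4, 2
19, 3, 3
18, 6, 1
18, 5, 2
18, 4, 3
…and 40 more, for 52 total.

52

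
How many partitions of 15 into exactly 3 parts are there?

Listing the qualifying partitions of 15:
13+1+1
12+2+1
11+3+1
11+2+2
10+4+1
10+3+2
9+5+1
9+4+2
9+3+3
8+6+1
8+5+2
8+4+3
7+7+1
7+6+2
7+5+3
7+4+4
6+6+3
6+5+4
5+5+5
Counting gives 19.

19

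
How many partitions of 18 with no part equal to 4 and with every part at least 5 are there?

The partitions of 18 that satisfy the conditions:
18
5 + 13
6 + 12
7 + 11
8 + 10
9 + 9
5 + 5 + 8
5 + 6 + 7
6 + 6 + 6

9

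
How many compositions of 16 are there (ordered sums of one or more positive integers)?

Each of the 15 gaps between 16 units is either a break or not: 2^15 = 32768.

32768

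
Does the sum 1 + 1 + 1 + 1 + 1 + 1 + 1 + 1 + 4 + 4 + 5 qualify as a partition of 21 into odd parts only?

No

The parts sum to 21, and the condition 'every summand is odd' is violated.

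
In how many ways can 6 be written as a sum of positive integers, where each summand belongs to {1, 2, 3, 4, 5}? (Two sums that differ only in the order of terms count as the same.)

10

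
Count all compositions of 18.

131072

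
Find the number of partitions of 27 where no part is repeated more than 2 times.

731

There are 731 such partitions.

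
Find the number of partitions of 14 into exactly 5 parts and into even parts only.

The partitions of 14 that satisfy the conditions:
6+2+2+2+2
4+4+2+2+2

2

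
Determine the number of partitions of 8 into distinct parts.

6

Enumerating:
8
7+1
6+2
5+3
5+2+1
4+3+1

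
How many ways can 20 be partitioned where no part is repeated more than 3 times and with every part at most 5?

45

There are too many to list fully; the first 12 (by largest part) are:
5,5,5,4,1
5,5,5,3,2
5,5,5,3,1,1
5,5,5,2,2,1
5,5,5,2,1,1,1
5,5,4,4,2
5,5,4,4,1,1
5,5,4,3,3
5,5,4,3,2,1
5,5,4,3,1,1,1
5,5,4,2,2,2
5,5,4,2,2,1,1
…and 33 more, for 45 total.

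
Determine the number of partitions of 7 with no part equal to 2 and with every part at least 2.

2

Enumerating:
7
4, 3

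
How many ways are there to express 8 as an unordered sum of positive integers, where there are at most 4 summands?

15

They are:
8
7+1
6+2
6+1+1
5+3
5+2+1
5+1+1+1
4+4
4+3+1
4+2+2
4+2+1+1
3+3+2
3+3+1+1
3+2+2+1
2+2+2+2
Counting gives 15.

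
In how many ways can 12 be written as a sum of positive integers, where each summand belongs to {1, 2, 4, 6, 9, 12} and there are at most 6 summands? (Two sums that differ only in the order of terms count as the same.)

Enumerating:
12
9 + 2 + 1
9 + 1 + 1 + 1
6 + 6
6 + 4 + 2
6 + 4 + 1 + 1
6 + 2 + 2 + 2
6 + 2 + 2 + 1 + 1
6 + 2 + 1 + 1 + 1 + 1
4 + 4 + 4
4 + 4 + 2 + 2
4 + 4 + 2 + 1 + 1
4 + 4 + 1 + 1 + 1 + 1
4 + 2 + 2 + 2 + 2
4 + 2 + 2 + 2 + 1 + 1
2 + 2 + 2 + 2 + 2 + 2
That's 16 in total.

16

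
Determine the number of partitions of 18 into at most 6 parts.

Direct enumeration gives 199 partitions.

199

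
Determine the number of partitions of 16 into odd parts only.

32

There are too many to list fully; the first 12 (by largest part) are:
15, 1
13, 3
13, 1, 1, 1
11, 5
11, 3, 1, 1
11, 1, 1, 1, 1, 1
9, 7
9, 5, 1, 1
9, 3, 3, 1
9, 3, 1, 1, 1, 1
9, 1, 1, 1, 1, 1, 1, 1
7, 7, 1, 1
…and 20 more, for 32 total.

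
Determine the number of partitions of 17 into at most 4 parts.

There are 72 such partitions.

72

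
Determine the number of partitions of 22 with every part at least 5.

18

They are:
22
17,5
16,6
15,7
14,8
13,9
12,10
12,5,5
11,11
11,6,5
10,7,5
10,6,6
9,8,5
9,7,6
8,8,6
8,7,7
7,5,5,5
6,6,5,5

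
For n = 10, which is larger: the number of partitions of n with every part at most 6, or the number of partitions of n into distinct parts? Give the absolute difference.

25

Partitions of 10 with every part at most 6: 35.
Partitions of 10 into distinct parts: 10.
|35 − 10| = 25.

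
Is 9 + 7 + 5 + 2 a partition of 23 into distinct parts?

Yes

The parts sum to 23, and the condition 'all summands are distinct' holds.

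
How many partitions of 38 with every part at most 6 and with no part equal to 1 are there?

Systematic enumeration (by largest part, then next-largest, …) yields 307.

307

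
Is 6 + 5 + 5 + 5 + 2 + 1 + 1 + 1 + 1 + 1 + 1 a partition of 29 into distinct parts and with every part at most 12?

No

The parts sum to 29, and the condition 'all summands are distinct' is violated.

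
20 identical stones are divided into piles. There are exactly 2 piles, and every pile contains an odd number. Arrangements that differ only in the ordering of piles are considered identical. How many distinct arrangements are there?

5

The partitions of 20 that satisfy the conditions:
1 + 19
3 + 17
5 + 15
7 + 13
9 + 11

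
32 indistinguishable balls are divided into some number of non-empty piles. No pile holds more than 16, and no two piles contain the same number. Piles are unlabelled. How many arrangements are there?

253

Direct enumeration gives 253 partitions.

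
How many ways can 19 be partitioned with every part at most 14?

478

A full systematic count gives 478.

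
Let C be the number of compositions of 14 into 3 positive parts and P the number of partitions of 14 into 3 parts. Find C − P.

62

Compositions: C(13,2) = 78.
Unordered (partitions into 3 parts): 16.
Difference: 78 − 16 = 62.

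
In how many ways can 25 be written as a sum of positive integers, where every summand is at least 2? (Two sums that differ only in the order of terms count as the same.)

Enumerating by decreasing first part gives 383 partitions in all.

383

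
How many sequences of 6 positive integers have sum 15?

2002

By stars and bars with positive parts, the count is C(14,5) = 2002.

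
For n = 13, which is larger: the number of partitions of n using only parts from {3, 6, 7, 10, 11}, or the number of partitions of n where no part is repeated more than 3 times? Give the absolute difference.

61

Partitions of 13 using only parts from {3, 6, 7, 10, 11}: 3.
Partitions of 13 where no part is repeated more than 3 times: 64.
|3 − 64| = 61.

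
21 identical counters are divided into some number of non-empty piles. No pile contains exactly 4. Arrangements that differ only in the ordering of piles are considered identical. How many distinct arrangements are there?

Systematic enumeration (by largest part, then next-largest, …) yields 495.

495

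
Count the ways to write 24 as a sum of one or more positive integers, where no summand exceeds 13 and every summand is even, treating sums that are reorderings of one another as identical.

A partial list (first 12 by largest part):
12 + 12
12 + 10 + 2
12 + 8 + 4
12 + 8 + 2 + 2
12 + 6 + 6
12 + 6 + 4 + 2
12 + 6 + 2 + 2 + 2
12 + 4 + 4 + 4
12 + 4 + 4 + 2 + 2
12 + 4 + 2 + 2 + 2 + 2
12 + 2 + 2 + 2 + 2 + 2 + 2
10 + 10 + 4
…and 46 more, for 58 total.

58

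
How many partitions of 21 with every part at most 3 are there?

There are too many to list fully; the first 12 (by largest part) are:
3, 3, 3, 3, 3, 3, 3
1, 2, 3, 3, 3, 3, 3, 3
1, 1, 1, 3, 3, 3, 3, 3, 3
2, 2, 2, 3, 3, 3, 3, 3
1, 1, 2, 2, 3, 3, 3, 3, 3
1, 1, 1, 1, 2, 3, 3, 3, 3, 3
1, 1, 1, 1, 1, 1, 3, 3, 3, 3, 3
1, 2, 2, 2, 2, 3, 3, 3, 3
1, 1, 1, 2, 2, 2, 3, 3, 3, 3
1, 1, 1, 1, 1, 2, 2, 3, 3, 3, 3
1, 1, 1, 1, 1, 1, 1, 2, 3, 3, 3, 3
1, 1, 1, 1, 1, 1, 1, 1, 1, 3, 3, 3, 3
…and 36 more, for 48 total.

48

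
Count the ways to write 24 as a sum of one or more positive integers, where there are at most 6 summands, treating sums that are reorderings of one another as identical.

Enumerating by decreasing first part gives 532 partitions in all.

532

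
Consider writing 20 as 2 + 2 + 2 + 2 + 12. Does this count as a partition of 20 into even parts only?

Yes

The parts sum to 20, and the condition 'every summand is even' holds.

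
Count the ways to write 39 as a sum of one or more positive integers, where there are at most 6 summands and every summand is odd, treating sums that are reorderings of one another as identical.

Direct enumeration gives 157 partitions.

157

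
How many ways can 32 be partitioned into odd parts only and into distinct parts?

Listing the qualifying partitions of 32:
31, 1
29, 3
27, 5
25, 7
23, 9
23, 5, 3, 1
21, 11
21, 7, 3, 1
19, 13
19, 9, 3, 1
19, 7, 5, 1
17, 15
17, 11, 3, 1
17, 9, 5, 1
17, 7, 5, 3
15, 13, 3, 1
15, 11, 5, 1
15, 9, 7, 1
15, 9, 5, 3
13, 11, 7, 1
13, 11, 5, 3
13, 9, 7, 3
11, 9, 7, 5

23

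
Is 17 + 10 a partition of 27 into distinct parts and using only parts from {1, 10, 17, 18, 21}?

Yes

The parts sum to 27, and the condition 'all summands are distinct' holds; the condition 'each summand belongs to {1, 10, 17, 18, 21}' holds.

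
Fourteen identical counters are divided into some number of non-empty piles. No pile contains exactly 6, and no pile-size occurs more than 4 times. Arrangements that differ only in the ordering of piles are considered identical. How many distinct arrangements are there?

There are 81 such partitions.

81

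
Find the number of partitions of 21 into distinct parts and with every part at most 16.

There are too many to list fully; the first 12 (by largest part) are:
16,5
16,4,1
16,3,2
15,6
15,5,1
15,4,2
15,3,2,1
14,7
14,6,1
14,5,2
14,4,3
14,4,2,1
…and 57 more, for 69 total.

69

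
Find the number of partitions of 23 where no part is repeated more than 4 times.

769

A full systematic count gives 769.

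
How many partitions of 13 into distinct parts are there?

18

Enumerating:
13
12,1
11,2
10,3
10,2,1
9,4
9,3,1
8,5
8,4,1
8,3,2
7,6
7,5,1
7,4,2
7,3,2,1
6,5,2
6,4,3
6,4,2,1
5,4,3,1
Counting gives 18.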